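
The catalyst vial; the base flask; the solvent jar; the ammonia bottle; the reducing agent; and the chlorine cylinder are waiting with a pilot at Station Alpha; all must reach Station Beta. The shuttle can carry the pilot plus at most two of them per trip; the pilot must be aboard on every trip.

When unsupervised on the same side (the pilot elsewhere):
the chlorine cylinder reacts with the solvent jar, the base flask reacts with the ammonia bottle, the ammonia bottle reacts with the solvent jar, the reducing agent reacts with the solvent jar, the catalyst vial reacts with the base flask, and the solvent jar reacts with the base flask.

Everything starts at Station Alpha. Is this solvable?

Yes

1. Pilot goes to Station Beta with the base flask and the solvent jar.  [Station Alpha: the ammonia bottle, the catalyst vial, the chlorine cylinder, the reducing agent | Station Beta: the base flask, the solvent jar]
2. Pilot goes back to Station Alpha with the base flask.  [Station Alpha: the ammonia bottle, the base flask, the catalyst vial, the chlorine cylinder, the reducing agent | Station Beta: the solvent jar]
3. Pilot goes to Station Beta with the base flask and the catalyst vial.  [Station Alpha: the ammonia bottle, the chlorine cylinder, the reducing agent | Station Beta: the base flask, the catalyst vial, the solvent jar]
4. Pilot goes back to Station Alpha with the base flask.  [Station Alpha: the ammonia bottle, the base flask, the chlorine cylinder, the reducing agent | Station Beta: the catalyst vial, the solvent jar]
5. Pilot goes to Station Beta with the ammonia bottle and the reducing agent.  [Station Alpha: the base flask, the chlorine cylinder | Station Beta: the ammonia bottle, the catalyst vial, the reducing agent, the solvent jar]
6. Pilot goes back to Station Alpha with the solvent jar.  [Station Alpha: the base flask, the chlorine cylinder, the solvent jar | Station Beta: the ammonia bottle, the catalyst vial, the reducing agent]
7. Pilot goes to Station Beta with the base flask and the chlorine cylinder.  [Station Alpha: the solvent jar | Station Beta: the ammonia bottle, the base flask, the catalyst vial, the chlorine cylinder, the reducing agent]
8. Pilot goes back to Station Alpha with the base flask.  [Station Alpha: the base flask, the solvent jar | Station Beta: the ammonia bottle, the catalyst vial, the chlorine cylinder, the reducing agent]
9. Pilot goes to Station Beta with the base flask and the solvent jar.  [Station Alpha: — | Station Beta: the ammonia bottle, the base flask, the catalyst vial, the chlorine cylinder, the reducing agent, the solvent jar]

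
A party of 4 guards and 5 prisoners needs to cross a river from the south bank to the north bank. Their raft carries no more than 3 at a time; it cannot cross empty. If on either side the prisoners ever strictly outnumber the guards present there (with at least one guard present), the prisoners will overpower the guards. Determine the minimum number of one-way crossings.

The prisoners already outnumber the guards at the south bank before anyone moves, so the starting position itself is disallowed.

impossible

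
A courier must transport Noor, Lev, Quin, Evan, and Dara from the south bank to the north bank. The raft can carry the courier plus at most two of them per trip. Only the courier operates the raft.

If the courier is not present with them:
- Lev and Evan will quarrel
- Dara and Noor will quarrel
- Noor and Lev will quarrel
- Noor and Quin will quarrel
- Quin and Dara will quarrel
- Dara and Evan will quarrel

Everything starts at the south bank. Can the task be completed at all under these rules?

No

Whatever the first load, the items left behind include a forbidden pair without the courier. No opening move is safe, so no plan exists.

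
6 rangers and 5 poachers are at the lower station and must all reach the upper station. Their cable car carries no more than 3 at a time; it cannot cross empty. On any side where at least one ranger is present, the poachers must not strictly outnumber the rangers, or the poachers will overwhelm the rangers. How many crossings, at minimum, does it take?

9

Counting alone: each trip to the upper station takes at most 3 across and each return brings at least 1 back, so after t trips out (and t−1 returns) at most 3t − (t−1) of the 11 are across; that first reaches 11 at t = 5, so at least 9 crossings are needed.
The plan below uses exactly 9 crossings, so it is optimal:
1. 3 poachers → the upper station.  (the lower station: 6R 2P; the upper station: 0R 3P)
2. 1 poacher ← the lower station.  (the lower station: 6R 3P; the upper station: 0R 2P)
3. 3 rangers → the upper station.  (the lower station: 3R 3P; the upper station: 3R 2P)
4. 1 ranger ← the lower station.  (the lower station: 4R 3P; the upper station: 2R 2P)
5. 2 rangers and 1 poacher → the upper station.  (the lower station: 2R 2P; the upper station: 4R 3P)
6. 1 ranger ← the lower station.  (the lower station: 3R 2P; the upper station: 3R 3P)
7. 2 rangers and 1 poacher → the upper station.  (the lower station: 1R 1P; the upper station: 5R 4P)
8. 1 ranger ← the lower station.  (the lower station: 2R 1P; the upper station: 4R 4P)
9. 2 rangers and 1 poacher → the upper station.  (the lower station: 0R 0P; the upper station: 6R 5P)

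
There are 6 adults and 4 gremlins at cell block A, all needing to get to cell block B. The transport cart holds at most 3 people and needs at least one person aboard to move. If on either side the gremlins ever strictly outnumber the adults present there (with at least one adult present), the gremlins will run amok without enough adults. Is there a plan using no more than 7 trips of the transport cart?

Counting alone: each trip to cell block B takes at most 3 across and each return brings at least 1 back, so after t trips out (and t−1 returns) at most 3t − (t−1) of the 10 are across; that first reaches 10 at t = 5, so at least 9 crossings are needed.
Since 7 < 9, 7 crossings cannot be enough. (The shortest complete plan in fact takes 9:)
1. 2 gremlins → cell block B.  (cell block A: 6A 2G; cell block B: 0A 2G)
2. 1 gremlin ← cell block A.  (cell block A: 6A 3G; cell block B: 0A 1G)
3. 3 gremlins → cell block B.  (cell block A: 6A 0G; cell block B: 0A 4G)
4. 1 gremlin ← cell block A.  (cell block A: 6A 1G; cell block B: 0A 3G)
5. 3 adults → cell block B.  (cell block A: 3A 1G; cell block B: 3A 3G)
6. 1 gremlin ← cell block A.  (cell block A: 3A 2G; cell block B: 3A 2G)
7. 1 adult and 2 gremlins → cell block B.  (cell block A: 2A 0G; cell block B: 4A 4G)
8. 1 gremlin ← cell block A.  (cell block A: 2A 1G; cell block B: 4A 3G)
9. 2 adults and 1 gremlin → cell block B.  (cell block A: 0A 0G; cell block B: 6A 4G)

No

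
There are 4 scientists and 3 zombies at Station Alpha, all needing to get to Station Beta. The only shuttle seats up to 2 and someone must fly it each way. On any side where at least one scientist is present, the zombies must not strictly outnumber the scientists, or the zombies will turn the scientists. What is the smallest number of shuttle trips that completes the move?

11

Counting alone: each trip to Station Beta takes at most 2 across and each return brings at least 1 back, so after t trips out (and t−1 returns) at most 2t − (t−1) of the 7 are across; that first reaches 7 at t = 6, so at least 11 crossings are needed.
The plan below uses exactly 11 crossings, so it is optimal:
1. 2 zombies → Station Beta.  (Station Alpha: 4S 1Z; Station Beta: 0S 2Z)
2. 1 zombie ← Station Alpha.  (Station Alpha: 4S 2Z; Station Beta: 0S 1Z)
3. 2 zombies → Station Beta.  (Station Alpha: 4S 0Z; Station Beta: 0S 3Z)
4. 1 zombie ← Station Alpha.  (Station Alpha: 4S 1Z; Station Beta: 0S 2Z)
5. 2 scientists → Station Beta.  (Station Alpha: 2S 1Z; Station Beta: 2S 2Z)
6. 1 zombie ← Station Alpha.  (Station Alpha: 2S 2Z; Station Beta: 2S 1Z)
7. 1 scientist and 1 zombie → Station Beta.  (Station Alpha: 1S 1Z; Station Beta: 3S 2Z)
8. 1 scientist ← Station Alpha.  (Station Alpha: 2S 1Z; Station Beta: 2S 2Z)
9. 1 scientist and 1 zombie → Station Beta.  (Station Alpha: 1S 0Z; Station Beta: 3S 3Z)
10. 1 zombie ← Station Alpha.  (Station Alpha: 1S 1Z; Station Beta: 3S 2Z)
11. 1 scientist and 1 zombie → Station Beta.  (Station Alpha: 0S 0Z; Station Beta: 4S 3Z)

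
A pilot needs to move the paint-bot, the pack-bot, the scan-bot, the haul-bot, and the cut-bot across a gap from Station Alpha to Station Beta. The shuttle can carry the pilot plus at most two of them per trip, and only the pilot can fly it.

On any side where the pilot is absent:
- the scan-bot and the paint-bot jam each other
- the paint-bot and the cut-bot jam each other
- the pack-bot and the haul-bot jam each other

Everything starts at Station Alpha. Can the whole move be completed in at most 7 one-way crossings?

Yes — this plan uses 5 crossings (≤ 7):
1. Pilot goes to Station Beta with the pack-bot and the paint-bot.  [Station Alpha: the cut-bot, the haul-bot, the scan-bot | Station Beta: the pack-bot, the paint-bot]
2. Pilot goes back to Station Alpha alone.  [Station Alpha: the cut-bot, the haul-bot, the scan-bot | Station Beta: the pack-bot, the paint-bot]
3. Pilot goes to Station Beta with the cut-bot and the scan-bot.  [Station Alpha: the haul-bot | Station Beta: the cut-bot, the pack-bot, the paint-bot, the scan-bot]
4. Pilot goes back to Station Alpha with the paint-bot.  [Station Alpha: the haul-bot, the paint-bot | Station Beta: the cut-bot, the pack-bot, the scan-bot]
5. Pilot goes to Station Beta with the haul-bot and the paint-bot.  [Station Alpha: — | Station Beta: the cut-bot, the haul-bot, the pack-bot, the paint-bot, the scan-bot]

Yes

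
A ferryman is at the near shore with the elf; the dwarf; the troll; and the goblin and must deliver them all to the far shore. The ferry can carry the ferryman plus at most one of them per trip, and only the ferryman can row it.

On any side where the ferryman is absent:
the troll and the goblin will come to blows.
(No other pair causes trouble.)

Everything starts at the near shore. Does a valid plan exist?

Yes

1. Ferryman goes to the far shore with the troll.  [the near shore: the dwarf, the elf, the goblin | the far shore: the troll]
2. Ferryman goes back to the near shore alone.  [the near shore: the dwarf, the elf, the goblin | the far shore: the troll]
3. Ferryman goes to the far shore with the elf.  [the near shore: the dwarf, the goblin | the far shore: the elf, the troll]
4. Ferryman goes back to the near shore alone.  [the near shore: the dwarf, the goblin | the far shore: the elf, the troll]
5. Ferryman goes to the far shore with the dwarf.  [the near shore: the goblin | the far shore: the dwarf, the elf, the troll]
6. Ferryman goes back to the near shore alone.  [the near shore: the goblin | the far shore: the dwarf, the elf, the troll]
7. Ferryman goes to the far shore with the goblin.  [the near shore: — | the far shore: the dwarf, the elf, the goblin, the troll]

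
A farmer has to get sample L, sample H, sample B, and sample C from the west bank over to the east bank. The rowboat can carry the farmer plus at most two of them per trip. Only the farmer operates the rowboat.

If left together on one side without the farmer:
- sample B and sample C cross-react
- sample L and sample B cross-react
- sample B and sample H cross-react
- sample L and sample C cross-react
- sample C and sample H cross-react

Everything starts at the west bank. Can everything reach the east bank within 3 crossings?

No

Counting alone: the farmer can take at most 2 across per trip to the east bank, so moving all 4 needs at least 2 loaded trips out, with a return between consecutive ones — at least 3 crossings.
The safety rule pushes this higher. Following every safe sequence of crossings, the most of the 4 that can be at the east bank as the rowboat arrives there on crossing 3 is 3 — never all 4.
So the move cannot be finished within 3 crossings. (The shortest complete plan takes 5:)
1. Farmer goes to the east bank with sample B and sample C.  [the west bank: sample H, sample L | the east bank: sample B, sample C]
2. Farmer goes back to the west bank with sample B.  [the west bank: sample B, sample H, sample L | the east bank: sample C]
3. Farmer goes to the east bank with sample H and sample L.  [the west bank: sample B | the east bank: sample C, sample H, sample L]
4. Farmer goes back to the west bank with sample C.  [the west bank: sample B, sample C | the east bank: sample H, sample L]
5. Farmer goes to the east bank with sample B and sample C.  [the west bank: — | the east bank: sample B, sample C, sample H, sample L]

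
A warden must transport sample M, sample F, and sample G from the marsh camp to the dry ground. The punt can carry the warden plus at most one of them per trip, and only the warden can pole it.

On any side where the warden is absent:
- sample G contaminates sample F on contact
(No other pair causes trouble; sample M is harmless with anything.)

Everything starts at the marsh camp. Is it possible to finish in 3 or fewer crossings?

No

Counting alone: the warden can take at most 1 across per trip to the dry ground, so moving all 3 needs at least 3 loaded trips out, with a return between consecutive ones — at least 5 crossings.
Since 3 < 5, 3 crossings cannot be enough. (The shortest complete plan in fact takes 5:)
1. Warden goes to the dry ground with sample F.  [the marsh camp: sample G, sample M | the dry ground: sample F]
2. Warden goes back to the marsh camp alone.  [the marsh camp: sample G, sample M | the dry ground: sample F]
3. Warden goes to the dry ground with sample M.  [the marsh camp: sample G | the dry ground: sample F, sample M]
4. Warden goes back to the marsh camp alone.  [the marsh camp: sample G | the dry ground: sample F, sample M]
5. Warden goes to the dry ground with sample G.  [the marsh camp: — | the dry ground: sample F, sample G, sample M]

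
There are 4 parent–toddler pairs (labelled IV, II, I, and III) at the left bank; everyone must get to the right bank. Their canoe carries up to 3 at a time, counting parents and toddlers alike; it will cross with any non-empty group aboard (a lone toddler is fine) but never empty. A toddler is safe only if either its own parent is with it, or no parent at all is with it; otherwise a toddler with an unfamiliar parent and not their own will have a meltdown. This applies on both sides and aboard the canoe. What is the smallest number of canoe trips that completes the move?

Counting alone: each trip to the right bank takes at most 3 across and each return brings at least 1 back, so after t trips out (and t−1 returns) at most 3t − (t−1) of the 8 are across; that first reaches 8 at t = 4, so at least 7 crossings are needed.
The safety rule pushes this higher. Following every safe sequence of crossings, the most of the 8 that can be at the right bank as the canoe arrives there on crossing 7 is 7 — never all 8.
So no plan with fewer than 9 crossings exists, and this one achieves 9:
1. parent IV and toddler IV cross → the right bank.
2. parent IV crosses ← the left bank.
3. parent II, parent IV, and toddler II cross → the right bank.
4. parent IV and toddler IV cross ← the left bank.
5. parent I, parent III, and parent IV cross → the right bank.
6. toddler II crosses ← the left bank.
7. toddler II and toddler IV cross → the right bank.
8. toddler IV crosses ← the left bank.
9. toddler I, toddler III, and toddler IV cross → the right bank.

9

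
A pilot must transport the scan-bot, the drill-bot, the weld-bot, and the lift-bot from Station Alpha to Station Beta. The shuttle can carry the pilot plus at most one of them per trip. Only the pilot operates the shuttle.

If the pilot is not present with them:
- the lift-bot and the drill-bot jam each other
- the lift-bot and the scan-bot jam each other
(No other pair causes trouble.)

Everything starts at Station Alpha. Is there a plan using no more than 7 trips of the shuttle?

Counting alone: the pilot can take at most 1 across per trip to Station Beta, so moving all 4 needs at least 4 loaded trips out, with a return between consecutive ones — at least 7 crossings.
The safety rule pushes this higher. Following every safe sequence of crossings, the most of the 4 that can be at Station Beta as the shuttle arrives there on crossing 7 is 3 — never all 4.
So the move cannot be finished within 7 crossings. (The shortest complete plan takes 9:)
1. Pilot goes to Station Beta with the lift-bot.
2. Pilot goes back to Station Alpha alone.
3. Pilot goes to Station Beta with the scan-bot.
4. Pilot goes back to Station Alpha with the lift-bot.
5. Pilot goes to Station Beta with the drill-bot.
6. Pilot goes back to Station Alpha alone.
7. Pilot goes to Station Beta with the weld-bot.
8. Pilot goes back to Station Alpha alone.
9. Pilot goes to Station Beta with the lift-bot.

No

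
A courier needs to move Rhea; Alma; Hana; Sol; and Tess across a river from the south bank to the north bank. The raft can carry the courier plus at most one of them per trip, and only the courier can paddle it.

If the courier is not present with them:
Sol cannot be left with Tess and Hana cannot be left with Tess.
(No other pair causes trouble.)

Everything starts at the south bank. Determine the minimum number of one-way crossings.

11

Counting alone: the courier can take at most 1 across per trip to the north bank, so moving all 5 needs at least 5 loaded trips out, with a return between consecutive ones — at least 9 crossings.
The safety rule pushes this higher. Following every safe sequence of crossings, the most of the 5 that can be at the north bank as the raft arrives there on crossing 9 is 4 — never all 5.
So no plan with fewer than 11 crossings exists, and this one achieves 11:
1. Courier goes to the north bank with Tess.  [the south bank: Alma, Hana, Rhea, Sol | the north bank: Tess]
2. Courier goes back to the south bank alone.  [the south bank: Alma, Hana, Rhea, Sol | the north bank: Tess]
3. Courier goes to the north bank with Rhea.  [the south bank: Alma, Hana, Sol | the north bank: Rhea, Tess]
4. Courier goes back to the south bank alone.  [the south bank: Alma, Hana, Sol | the north bank: Rhea, Tess]
5. Courier goes to the north bank with Alma.  [the south bank: Hana, Sol | the north bank: Alma, Rhea, Tess]
6. Courier goes back to the south bank alone.  [the south bank: Hana, Sol | the north bank: Alma, Rhea, Tess]
7. Courier goes to the north bank with Hana.  [the south bank: Sol | the north bank: Alma, Hana, Rhea, Tess]
8. Courier goes back to the south bank with Tess.  [the south bank: Sol, Tess | the north bank: Alma, Hana, Rhea]
9. Courier goes to the north bank with Sol.  [the south bank: Tess | the north bank: Alma, Hana, Rhea, Sol]
10. Courier goes back to the south bank alone.  [the south bank: Tess | the north bank: Alma, Hana, Rhea, Sol]
11. Courier goes to the north bank with Tess.  [the south bank: — | the north bank: Alma, Hana, Rhea, Sol, Tess]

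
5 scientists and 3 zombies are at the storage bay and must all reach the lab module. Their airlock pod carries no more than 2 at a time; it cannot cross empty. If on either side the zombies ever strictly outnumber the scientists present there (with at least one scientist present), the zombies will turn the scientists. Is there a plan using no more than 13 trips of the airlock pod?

Yes

Yes — this plan uses 13 crossings (≤ 13):
1. 2 zombies → the lab module.  (the storage bay: 5S 1Z; the lab module: 0S 2Z)
2. 1 zombie ← the storage bay.  (the storage bay: 5S 2Z; the lab module: 0S 1Z)
3. 2 zombies → the lab module.  (the storage bay: 5S 0Z; the lab module: 0S 3Z)
4. 1 zombie ← the storage bay.  (the storage bay: 5S 1Z; the lab module: 0S 2Z)
5. 2 scientists → the lab module.  (the storage bay: 3S 1Z; the lab module: 2S 2Z)
6. 1 zombie ← the storage bay.  (the storage bay: 3S 2Z; the lab module: 2S 1Z)
7. 1 scientist and 1 zombie → the lab module.  (the storage bay: 2S 1Z; the lab module: 3S 2Z)
8. 1 zombie ← the storage bay.  (the storage bay: 2S 2Z; the lab module: 3S 1Z)
9. 2 zombies → the lab module.  (the storage bay: 2S 0Z; the lab module: 3S 3Z)
10. 1 zombie ← the storage bay.  (the storage bay: 2S 1Z; the lab module: 3S 2Z)
11. 1 scientist and 1 zombie → the lab module.  (the storage bay: 1S 0Z; the lab module: 4S 3Z)
12. 1 zombie ← the storage bay.  (the storage bay: 1S 1Z; the lab module: 4S 2Z)
13. 1 scientist and 1 zombie → the lab module.  (the storage bay: 0S 0Z; the lab module: 5S 3Z)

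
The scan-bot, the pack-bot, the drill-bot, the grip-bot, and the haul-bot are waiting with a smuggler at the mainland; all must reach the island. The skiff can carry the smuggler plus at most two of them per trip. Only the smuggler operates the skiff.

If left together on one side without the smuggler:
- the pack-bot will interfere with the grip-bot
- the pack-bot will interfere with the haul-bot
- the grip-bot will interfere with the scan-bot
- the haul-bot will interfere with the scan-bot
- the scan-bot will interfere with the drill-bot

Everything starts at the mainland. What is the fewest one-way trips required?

Counting alone: the smuggler can take at most 2 across per trip to the island, so moving all 5 needs at least 3 loaded trips out, with a return between consecutive ones — at least 5 crossings.
The safety rule pushes this higher. Following every safe sequence of crossings, the most of the 5 that can be at the island as the skiff arrives there on crossing 5 is 4 — never all 5.
So no plan with fewer than 7 crossings exists, and this one achieves 7:
1. Smuggler goes to the island with the pack-bot and the scan-bot.  [the mainland: the drill-bot, the grip-bot, the haul-bot | the island: the pack-bot, the scan-bot]
2. Smuggler goes back to the mainland alone.  [the mainland: the drill-bot, the grip-bot, the haul-bot | the island: the pack-bot, the scan-bot]
3. Smuggler goes to the island with the drill-bot.  [the mainland: the grip-bot, the haul-bot | the island: the drill-bot, the pack-bot, the scan-bot]
4. Smuggler goes back to the mainland with the scan-bot.  [the mainland: the grip-bot, the haul-bot, the scan-bot | the island: the drill-bot, the pack-bot]
5. Smuggler goes to the island with the grip-bot and the haul-bot.  [the mainland: the scan-bot | the island: the drill-bot, the grip-bot, the haul-bot, the pack-bot]
6. Smuggler goes back to the mainland with the pack-bot.  [the mainland: the pack-bot, the scan-bot | the island: the drill-bot, the grip-bot, the haul-bot]
7. Smuggler goes to the island with the pack-bot and the scan-bot.  [the mainland: — | the island: the drill-bot, the grip-bot, the haul-bot, the pack-bot, the scan-bot]

7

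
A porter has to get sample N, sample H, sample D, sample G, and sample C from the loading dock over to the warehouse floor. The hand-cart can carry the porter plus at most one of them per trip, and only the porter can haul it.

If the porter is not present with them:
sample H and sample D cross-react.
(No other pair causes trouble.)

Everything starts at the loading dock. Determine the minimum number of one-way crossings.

9

Counting alone: the porter can take at most 1 across per trip to the warehouse floor, so moving all 5 needs at least 5 loaded trips out, with a return between consecutive ones — at least 9 crossings.
The plan below uses exactly 9 crossings, so it is optimal:
1. Porter goes to the warehouse floor with sample H.
2. Porter goes back to the loading dock alone.
3. Porter goes to the warehouse floor with sample N.
4. Porter goes back to the loading dock alone.
5. Porter goes to the warehouse floor with sample G.
6. Porter goes back to the loading dock alone.
7. Porter goes to the warehouse floor with sample C.
8. Porter goes back to the loading dock alone.
9. Porter goes to the warehouse floor with sample D.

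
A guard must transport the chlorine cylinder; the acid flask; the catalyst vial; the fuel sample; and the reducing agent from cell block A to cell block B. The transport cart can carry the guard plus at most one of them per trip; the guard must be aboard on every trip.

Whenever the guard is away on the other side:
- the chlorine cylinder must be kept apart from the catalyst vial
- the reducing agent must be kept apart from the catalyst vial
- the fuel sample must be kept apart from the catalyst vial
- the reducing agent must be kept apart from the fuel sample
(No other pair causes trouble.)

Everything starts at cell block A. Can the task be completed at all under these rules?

No

Whatever the first load, the items left behind include a forbidden pair without the guard. No opening move is safe, so no plan exists.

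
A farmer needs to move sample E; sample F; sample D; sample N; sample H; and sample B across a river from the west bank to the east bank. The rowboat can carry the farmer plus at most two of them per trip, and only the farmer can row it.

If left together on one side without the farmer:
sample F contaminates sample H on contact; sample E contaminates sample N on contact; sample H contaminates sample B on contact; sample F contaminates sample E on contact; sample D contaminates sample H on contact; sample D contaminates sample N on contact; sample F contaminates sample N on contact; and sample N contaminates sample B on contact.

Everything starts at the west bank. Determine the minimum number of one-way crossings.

impossible

Whatever the first load, the items left behind include a forbidden pair without the farmer. No opening move is safe, so no plan exists.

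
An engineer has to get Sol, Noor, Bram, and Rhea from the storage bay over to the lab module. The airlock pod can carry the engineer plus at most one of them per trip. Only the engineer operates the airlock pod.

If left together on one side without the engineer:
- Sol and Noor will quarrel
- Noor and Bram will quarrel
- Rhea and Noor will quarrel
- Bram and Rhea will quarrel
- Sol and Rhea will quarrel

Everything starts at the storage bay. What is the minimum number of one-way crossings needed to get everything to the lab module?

impossible

Whatever the first load, the items left behind include a forbidden pair without the engineer. No opening move is safe, so no plan exists.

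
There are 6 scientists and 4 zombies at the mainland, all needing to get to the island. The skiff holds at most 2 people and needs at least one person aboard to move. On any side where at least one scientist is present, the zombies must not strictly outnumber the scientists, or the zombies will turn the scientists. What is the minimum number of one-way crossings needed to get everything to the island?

Counting alone: each trip to the island takes at most 2 across and each return brings at least 1 back, so after t trips out (and t−1 returns) at most 2t − (t−1) of the 10 are across; that first reaches 10 at t = 9, so at least 17 crossings are needed.
The plan below uses exactly 17 crossings, so it is optimal:
1. 2 zombies → the island.  (the mainland: 6S 2Z; the island: 0S 2Z)
2. 1 zombie ← the mainland.  (the mainland: 6S 3Z; the island: 0S 1Z)
3. 2 zombies → the island.  (the mainland: 6S 1Z; the island: 0S 3Z)
4. 1 zombie ← the mainland.  (the mainland: 6S 2Z; the island: 0S 2Z)
5. 2 scientists → the island.  (the mainland: 4S 2Z; the island: 2S 2Z)
6. 1 zombie ← the mainland.  (the mainland: 4S 3Z; the island: 2S 1Z)
7. 1 scientist and 1 zombie → the island.  (the mainland: 3S 2Z; the island: 3S 2Z)
8. 1 zombie ← the mainland.  (the mainland: 3S 3Z; the island: 3S 1Z)
9. 2 zombies → the island.  (the mainland: 3S 1Z; the island: 3S 3Z)
10. 1 zombie ← the mainland.  (the mainland: 3S 2Z; the island: 3S 2Z)
11. 1 scientist and 1 zombie → the island.  (the mainland: 2S 1Z; the island: 4S 3Z)
12. 1 zombie ← the mainland.  (the mainland: 2S 2Z; the island: 4S 2Z)
13. 2 zombies → the island.  (the mainland: 2S 0Z; the island: 4S 4Z)
14. 1 zombie ← the mainland.  (the mainland: 2S 1Z; the island: 4S 3Z)
15. 1 scientist and 1 zombie → the island.  (the mainland: 1S 0Z; the island: 5S 4Z)
16. 1 zombie ← the mainland.  (the mainland: 1S 1Z; the island: 5S 3Z)
17. 1 scientist and 1 zombie → the island.  (the mainland: 0S 0Z; the island: 6S 4Z)

17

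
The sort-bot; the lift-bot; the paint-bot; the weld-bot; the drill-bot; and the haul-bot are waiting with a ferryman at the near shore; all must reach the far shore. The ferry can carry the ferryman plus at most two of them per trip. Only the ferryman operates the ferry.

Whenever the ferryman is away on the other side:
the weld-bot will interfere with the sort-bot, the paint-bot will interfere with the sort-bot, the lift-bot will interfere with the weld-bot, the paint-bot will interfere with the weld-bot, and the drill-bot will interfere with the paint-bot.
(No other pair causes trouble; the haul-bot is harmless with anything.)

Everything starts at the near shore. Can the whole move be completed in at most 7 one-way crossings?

Counting alone: the ferryman can take at most 2 across per trip to the far shore, so moving all 6 needs at least 3 loaded trips out, with a return between consecutive ones — at least 5 crossings.
The safety rule pushes this higher. Following every safe sequence of crossings, the most of the 6 that can be at the far shore as the ferry arrives there on crossings 5, 7 is 4, 5 respectively — never all 6.
So the move cannot be finished within 7 crossings. (The shortest complete plan takes 9:)
1. Ferryman goes to the far shore with the paint-bot and the weld-bot.  [the near shore: the drill-bot, the haul-bot, the lift-bot, the sort-bot | the far shore: the paint-bot, the weld-bot]
2. Ferryman goes back to the near shore with the paint-bot.  [the near shore: the drill-bot, the haul-bot, the lift-bot, the paint-bot, the sort-bot | the far shore: the weld-bot]
3. Ferryman goes to the far shore with the drill-bot and the sort-bot.  [the near shore: the haul-bot, the lift-bot, the paint-bot | the far shore: the drill-bot, the sort-bot, the weld-bot]
4. Ferryman goes back to the near shore with the sort-bot.  [the near shore: the haul-bot, the lift-bot, the paint-bot, the sort-bot | the far shore: the drill-bot, the weld-bot]
5. Ferryman goes to the far shore with the lift-bot and the sort-bot.  [the near shore: the haul-bot, the paint-bot | the far shore: the drill-bot, the lift-bot, the sort-bot, the weld-bot]
6. Ferryman goes back to the near shore with the weld-bot.  [the near shore: the haul-bot, the paint-bot, the weld-bot | the far shore: the drill-bot, the lift-bot, the sort-bot]
7. Ferryman goes to the far shore with the haul-bot and the paint-bot.  [the near shore: the weld-bot | the far shore: the drill-bot, the haul-bot, the lift-bot, the paint-bot, the sort-bot]
8. Ferryman goes back to the near shore with the paint-bot.  [the near shore: the paint-bot, the weld-bot | the far shore: the drill-bot, the haul-bot, the lift-bot, the sort-bot]
9. Ferryman goes to the far shore with the paint-bot and the weld-bot.  [the near shore: — | the far shore: the drill-bot, the haul-bot, the lift-bot, the paint-bot, the sort-bot, the weld-bot]

No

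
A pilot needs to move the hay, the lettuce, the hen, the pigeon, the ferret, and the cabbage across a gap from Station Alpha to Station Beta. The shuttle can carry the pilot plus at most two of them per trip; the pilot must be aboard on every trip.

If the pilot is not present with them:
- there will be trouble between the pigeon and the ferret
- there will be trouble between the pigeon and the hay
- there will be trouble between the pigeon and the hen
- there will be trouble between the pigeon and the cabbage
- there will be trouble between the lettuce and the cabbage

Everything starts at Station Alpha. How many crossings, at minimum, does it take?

7

Counting alone: the pilot can take at most 2 across per trip to Station Beta, so moving all 6 needs at least 3 loaded trips out, with a return between consecutive ones — at least 5 crossings.
The safety rule pushes this higher. Following every safe sequence of crossings, the most of the 6 that can be at Station Beta as the shuttle arrives there on crossing 5 is 5 — never all 6.
So no plan with fewer than 7 crossings exists, and this one achieves 7:
1. Pilot goes to Station Beta with the lettuce and the pigeon.  [Station Alpha: the cabbage, the ferret, the hay, the hen | Station Beta: the lettuce, the pigeon]
2. Pilot goes back to Station Alpha alone.  [Station Alpha: the cabbage, the ferret, the hay, the hen | Station Beta: the lettuce, the pigeon]
3. Pilot goes to Station Beta with the hay and the hen.  [Station Alpha: the cabbage, the ferret | Station Beta: the hay, the hen, the lettuce, the pigeon]
4. Pilot goes back to Station Alpha with the pigeon.  [Station Alpha: the cabbage, the ferret, the pigeon | Station Beta: the hay, the hen, the lettuce]
5. Pilot goes to Station Beta with the ferret and the pigeon.  [Station Alpha: the cabbage | Station Beta: the ferret, the hay, the hen, the lettuce, the pigeon]
6. Pilot goes back to Station Alpha with the pigeon.  [Station Alpha: the cabbage, the pigeon | Station Beta: the ferret, the hay, the hen, the lettuce]
7. Pilot goes to Station Beta with the cabbage and the pigeon.  [Station Alpha: — | Station Beta: the cabbage, the ferret, the hay, the hen, the lettuce, the pigeon]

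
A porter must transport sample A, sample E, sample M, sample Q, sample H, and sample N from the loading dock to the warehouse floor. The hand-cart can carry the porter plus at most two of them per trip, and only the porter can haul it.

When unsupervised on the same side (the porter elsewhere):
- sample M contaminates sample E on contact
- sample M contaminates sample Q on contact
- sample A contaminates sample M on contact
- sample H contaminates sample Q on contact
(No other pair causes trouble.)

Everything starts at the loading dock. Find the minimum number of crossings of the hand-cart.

Counting alone: the porter can take at most 2 across per trip to the warehouse floor, so moving all 6 needs at least 3 loaded trips out, with a return between consecutive ones — at least 5 crossings.
The safety rule pushes this higher. Following every safe sequence of crossings, the most of the 6 that can be at the warehouse floor as the hand-cart arrives there on crossing 5 is 5 — never all 6.
So no plan with fewer than 7 crossings exists, and this one achieves 7:
1. Porter goes to the warehouse floor with sample M and sample Q.  [the loading dock: sample A, sample E, sample H, sample N | the warehouse floor: sample M, sample Q]
2. Porter goes back to the loading dock with sample M.  [the loading dock: sample A, sample E, sample H, sample M, sample N | the warehouse floor: sample Q]
3. Porter goes to the warehouse floor with sample A and sample E.  [the loading dock: sample H, sample M, sample N | the warehouse floor: sample A, sample E, sample Q]
4. Porter goes back to the loading dock alone.  [the loading dock: sample H, sample M, sample N | the warehouse floor: sample A, sample E, sample Q]
5. Porter goes to the warehouse floor with sample N.  [the loading dock: sample H, sample M | the warehouse floor: sample A, sample E, sample N, sample Q]
6. Porter goes back to the loading dock alone.  [the loading dock: sample H, sample M | the warehouse floor: sample A, sample E, sample N, sample Q]
7. Porter goes to the warehouse floor with sample H and sample M.  [the loading dock: — | the warehouse floor: sample A, sample E, sample H, sample M, sample N, sample Q]

7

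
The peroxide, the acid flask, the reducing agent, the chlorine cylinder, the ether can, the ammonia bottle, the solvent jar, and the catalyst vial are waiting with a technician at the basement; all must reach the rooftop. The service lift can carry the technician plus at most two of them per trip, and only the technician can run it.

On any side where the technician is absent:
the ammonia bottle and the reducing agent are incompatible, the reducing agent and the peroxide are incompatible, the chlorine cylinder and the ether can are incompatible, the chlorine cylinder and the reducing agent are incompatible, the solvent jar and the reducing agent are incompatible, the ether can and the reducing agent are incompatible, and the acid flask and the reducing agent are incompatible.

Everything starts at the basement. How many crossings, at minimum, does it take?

13

Counting alone: the technician can take at most 2 across per trip to the rooftop, so moving all 8 needs at least 4 loaded trips out, with a return between consecutive ones — at least 7 crossings.
The safety rule pushes this higher. Following every safe sequence of crossings, the most of the 8 that can be at the rooftop as the service lift arrives there on crossings 7, 9, 11 is 5, 6, 7 respectively — never all 8.
So no plan with fewer than 13 crossings exists, and this one achieves 13:
1. Technician goes to the rooftop with the chlorine cylinder and the reducing agent.
2. Technician goes back to the basement with the reducing agent.
3. Technician goes to the rooftop with the peroxide and the reducing agent.
4. Technician goes back to the basement with the reducing agent.
5. Technician goes to the rooftop with the acid flask and the reducing agent.
6. Technician goes back to the basement with the reducing agent.
7. Technician goes to the rooftop with the ammonia bottle and the reducing agent.
8. Technician goes back to the basement with the reducing agent.
9. Technician goes to the rooftop with the reducing agent and the solvent jar.
10. Technician goes back to the basement with the reducing agent.
11. Technician goes to the rooftop with the catalyst vial and the reducing agent.
12. Technician goes back to the basement with the reducing agent.
13. Technician goes to the rooftop with the ether can and the reducing agent.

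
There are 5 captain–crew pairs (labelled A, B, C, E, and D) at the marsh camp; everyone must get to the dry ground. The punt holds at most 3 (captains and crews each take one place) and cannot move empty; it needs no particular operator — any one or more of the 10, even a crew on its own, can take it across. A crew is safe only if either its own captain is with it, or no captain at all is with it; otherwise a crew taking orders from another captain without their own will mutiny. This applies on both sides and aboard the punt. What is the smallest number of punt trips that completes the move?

11

Counting alone: each trip to the dry ground takes at most 3 across and each return brings at least 1 back, so after t trips out (and t−1 returns) at most 3t − (t−1) of the 10 are across; that first reaches 10 at t = 5, so at least 9 crossings are needed.
The safety rule pushes this higher. Following every safe sequence of crossings, the most of the 10 that can be at the dry ground as the punt arrives there on crossing 9 is 9 — never all 10.
So no plan with fewer than 11 crossings exists, and this one achieves 11:
1. captain A and crew A cross → the dry ground.
2. captain A crosses ← the marsh camp.
3. crew B, crew C, and crew E cross → the dry ground.
4. crew A crosses ← the marsh camp.
5. captain B, captain C, and captain E cross → the dry ground.
6. captain B and crew B cross ← the marsh camp.
7. captain A, captain B, and captain D cross → the dry ground.
8. crew C crosses ← the marsh camp.
9. crew A and crew B cross → the dry ground.
10. crew A crosses ← the marsh camp.
11. crew A, crew C, and crew D cross → the dry ground.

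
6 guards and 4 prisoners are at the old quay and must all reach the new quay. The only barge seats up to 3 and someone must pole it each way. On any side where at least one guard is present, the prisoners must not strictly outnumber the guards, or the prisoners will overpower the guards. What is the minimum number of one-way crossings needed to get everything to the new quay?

Counting alone: each trip to the new quay takes at most 3 across and each return brings at least 1 back, so after t trips out (and t−1 returns) at most 3t − (t−1) of the 10 are across; that first reaches 10 at t = 5, so at least 9 crossings are needed.
The plan below uses exactly 9 crossings, so it is optimal:
1. 2 prisoners → the new quay.  (the old quay: 6G 2P; the new quay: 0G 2P)
2. 1 prisoner ← the old quay.  (the old quay: 6G 3P; the new quay: 0G 1P)
3. 3 prisoners → the new quay.  (the old quay: 6G 0P; the new quay: 0G 4P)
4. 1 prisoner ← the old quay.  (the old quay: 6G 1P; the new quay: 0G 3P)
5. 3 guards → the new quay.  (the old quay: 3G 1P; the new quay: 3G 3P)
6. 1 prisoner ← the old quay.  (the old quay: 3G 2P; the new quay: 3G 2P)
7. 1 guard and 2 prisoners → the new quay.  (the old quay: 2G 0P; the new quay: 4G 4P)
8. 1 prisoner ← the old quay.  (the old quay: 2G 1P; the new quay: 4G 3P)
9. 2 guards and 1 prisoner → the new quay.  (the old quay: 0G 0P; the new quay: 6G 4P)

9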